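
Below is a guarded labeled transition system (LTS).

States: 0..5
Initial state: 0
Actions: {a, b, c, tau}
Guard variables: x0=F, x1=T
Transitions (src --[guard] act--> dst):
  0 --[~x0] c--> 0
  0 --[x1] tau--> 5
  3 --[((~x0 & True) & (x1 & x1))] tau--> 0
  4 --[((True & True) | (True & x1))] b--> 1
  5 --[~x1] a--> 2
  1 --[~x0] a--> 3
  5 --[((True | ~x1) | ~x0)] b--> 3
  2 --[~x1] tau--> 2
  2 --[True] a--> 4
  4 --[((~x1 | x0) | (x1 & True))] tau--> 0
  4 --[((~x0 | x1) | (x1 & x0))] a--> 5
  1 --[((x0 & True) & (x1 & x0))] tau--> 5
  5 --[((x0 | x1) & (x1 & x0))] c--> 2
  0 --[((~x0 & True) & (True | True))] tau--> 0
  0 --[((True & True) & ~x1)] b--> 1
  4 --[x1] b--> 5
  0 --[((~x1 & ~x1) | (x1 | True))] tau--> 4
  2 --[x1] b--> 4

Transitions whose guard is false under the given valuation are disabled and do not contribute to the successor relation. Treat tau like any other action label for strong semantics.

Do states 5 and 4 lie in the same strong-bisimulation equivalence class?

Refine partition for ~:
  π0 = {{0,1,2,3,4,5}}
  π1 = {{0},{1},{2},{3},{4},{5}}
6 equivalence class(es) (converged in 2)
class of 5: {5}; class of 4: {4}

Answer: NOT BISIMILAR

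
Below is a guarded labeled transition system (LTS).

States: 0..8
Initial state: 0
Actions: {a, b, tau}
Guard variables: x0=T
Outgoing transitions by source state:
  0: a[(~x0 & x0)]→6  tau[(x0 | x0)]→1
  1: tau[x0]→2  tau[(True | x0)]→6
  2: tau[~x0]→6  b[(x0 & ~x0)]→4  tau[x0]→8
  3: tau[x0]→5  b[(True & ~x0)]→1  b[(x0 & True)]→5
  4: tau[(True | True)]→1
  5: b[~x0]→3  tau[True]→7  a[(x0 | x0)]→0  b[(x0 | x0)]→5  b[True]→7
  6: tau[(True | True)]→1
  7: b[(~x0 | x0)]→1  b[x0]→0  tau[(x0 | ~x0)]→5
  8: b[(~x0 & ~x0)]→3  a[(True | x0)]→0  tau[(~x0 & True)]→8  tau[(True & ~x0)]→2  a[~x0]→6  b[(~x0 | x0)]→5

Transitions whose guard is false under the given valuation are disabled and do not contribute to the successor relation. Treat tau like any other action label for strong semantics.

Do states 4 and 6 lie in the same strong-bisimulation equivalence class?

Answer: BISIMILAR

Working:
Compute ~ classes (split until stable):
  π0 = {{0,1,2,3,4,5,6,7,8}}
  π1 = {{0,1,2,4,6},{3,7},{5},{8}}
  π2 = {{0,1,4,6},{2},{3},{5},{7},{8}}
  π3 = {{0,4,6},{1},{2},{3},{5},{7},{8}}
Fixed point at round 4; 7 class(es).
[4]={0,4,6}  [6]={0,4,6}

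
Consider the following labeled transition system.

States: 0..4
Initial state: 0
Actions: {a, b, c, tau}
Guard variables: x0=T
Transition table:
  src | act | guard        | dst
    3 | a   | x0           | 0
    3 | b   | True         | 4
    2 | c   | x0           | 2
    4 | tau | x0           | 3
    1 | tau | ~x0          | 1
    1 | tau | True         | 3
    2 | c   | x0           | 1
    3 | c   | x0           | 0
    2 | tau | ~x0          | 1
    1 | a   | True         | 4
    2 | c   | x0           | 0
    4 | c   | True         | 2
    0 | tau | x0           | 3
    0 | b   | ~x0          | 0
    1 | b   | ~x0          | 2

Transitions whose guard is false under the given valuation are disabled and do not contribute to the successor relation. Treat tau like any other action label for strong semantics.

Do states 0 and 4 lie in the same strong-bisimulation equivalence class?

Answer: NOT BISIMILAR

Working:
Refine partition for ~:
  P[0] = {{0,1,2,3,4}}
  P[1] = {{0},{1},{2},{3},{4}}
stable after 2 split(s): 5 block(s)
[0]={0}  [4]={4}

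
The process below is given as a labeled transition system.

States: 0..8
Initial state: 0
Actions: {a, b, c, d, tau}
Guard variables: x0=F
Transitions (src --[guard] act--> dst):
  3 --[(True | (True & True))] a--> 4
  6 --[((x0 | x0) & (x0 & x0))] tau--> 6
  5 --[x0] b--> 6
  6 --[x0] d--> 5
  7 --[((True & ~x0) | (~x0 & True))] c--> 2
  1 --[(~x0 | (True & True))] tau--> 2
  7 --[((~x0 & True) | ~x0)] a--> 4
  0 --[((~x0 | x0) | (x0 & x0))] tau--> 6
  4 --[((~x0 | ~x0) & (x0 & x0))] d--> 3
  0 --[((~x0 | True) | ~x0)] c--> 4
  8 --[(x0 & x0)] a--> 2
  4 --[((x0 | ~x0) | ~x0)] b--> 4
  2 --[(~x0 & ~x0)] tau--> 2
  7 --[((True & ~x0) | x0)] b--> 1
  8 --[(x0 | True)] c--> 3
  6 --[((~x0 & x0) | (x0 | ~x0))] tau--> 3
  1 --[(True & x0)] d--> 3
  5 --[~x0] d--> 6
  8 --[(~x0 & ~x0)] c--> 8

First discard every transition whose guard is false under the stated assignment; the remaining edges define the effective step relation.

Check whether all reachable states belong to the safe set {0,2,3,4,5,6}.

Answer: INVARIANT HOLDS

Trace:
Safe = {0,2,3,4,5,6}
Reachable = {0,3,4,6}
  0: ok
  3: ok
  4: ok
  6: ok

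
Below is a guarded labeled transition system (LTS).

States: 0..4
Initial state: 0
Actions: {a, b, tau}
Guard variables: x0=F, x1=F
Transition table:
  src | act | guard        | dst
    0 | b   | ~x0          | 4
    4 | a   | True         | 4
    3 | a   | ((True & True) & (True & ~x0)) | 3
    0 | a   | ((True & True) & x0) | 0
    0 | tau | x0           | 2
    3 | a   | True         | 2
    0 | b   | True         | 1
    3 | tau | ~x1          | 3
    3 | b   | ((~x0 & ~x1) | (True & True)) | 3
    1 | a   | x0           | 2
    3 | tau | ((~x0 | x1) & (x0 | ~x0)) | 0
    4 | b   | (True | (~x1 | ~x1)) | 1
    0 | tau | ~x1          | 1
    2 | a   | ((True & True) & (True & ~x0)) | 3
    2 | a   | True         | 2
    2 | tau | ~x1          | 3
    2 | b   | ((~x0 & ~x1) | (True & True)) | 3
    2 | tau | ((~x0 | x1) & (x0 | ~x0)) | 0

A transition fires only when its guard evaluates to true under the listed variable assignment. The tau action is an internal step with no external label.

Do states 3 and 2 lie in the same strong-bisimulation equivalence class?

Compute ~ classes (split until stable):
  P[0] = {{0,1,2,3,4}}
  P[1] = {{0},{1},{2,3},{4}}
stable after 2 split(s): 4 block(s)
3∈{2,3}, 2∈{2,3}

Answer: BISIMILAR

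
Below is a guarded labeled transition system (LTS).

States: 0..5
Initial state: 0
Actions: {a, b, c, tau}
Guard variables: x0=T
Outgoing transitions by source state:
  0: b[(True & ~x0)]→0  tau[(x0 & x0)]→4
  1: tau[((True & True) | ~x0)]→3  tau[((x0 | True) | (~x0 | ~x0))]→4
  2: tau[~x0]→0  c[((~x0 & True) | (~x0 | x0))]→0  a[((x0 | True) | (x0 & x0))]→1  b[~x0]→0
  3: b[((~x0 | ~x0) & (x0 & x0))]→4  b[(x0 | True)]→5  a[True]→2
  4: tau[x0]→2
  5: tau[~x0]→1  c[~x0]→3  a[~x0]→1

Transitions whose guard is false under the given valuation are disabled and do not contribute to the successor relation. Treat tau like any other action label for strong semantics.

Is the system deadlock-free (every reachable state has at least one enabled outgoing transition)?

R = {0,1,2,3,4,5}
  0: tau→4  [deg 1]
  1: tau→3  tau→4  [deg 2]
  2: a→1  c→0  [deg 2]
  3: a→2  b→5  [deg 2]
  4: tau→2  [deg 1]
  5: ∅  [no exit]
witness 5: tau·tau·a·tau·b

Answer: DEADLOCK at state 5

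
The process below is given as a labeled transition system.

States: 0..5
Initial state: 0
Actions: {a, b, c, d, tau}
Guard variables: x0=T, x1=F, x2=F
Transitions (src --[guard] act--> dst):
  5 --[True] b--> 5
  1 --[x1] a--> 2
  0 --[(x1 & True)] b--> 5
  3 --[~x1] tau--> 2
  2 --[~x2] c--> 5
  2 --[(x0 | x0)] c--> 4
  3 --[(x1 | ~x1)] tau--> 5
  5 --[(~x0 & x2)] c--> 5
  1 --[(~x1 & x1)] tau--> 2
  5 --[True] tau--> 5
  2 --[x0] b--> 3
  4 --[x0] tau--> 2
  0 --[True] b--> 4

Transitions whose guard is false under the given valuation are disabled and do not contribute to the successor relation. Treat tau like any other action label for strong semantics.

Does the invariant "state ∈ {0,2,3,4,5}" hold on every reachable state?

Answer: INVARIANT HOLDS

Working:
Inv-set: {0,2,3,4,5}
R = {0,2,3,4,5}
  0: ok
  2: ok
  3: ok
  4: ok
  5: ok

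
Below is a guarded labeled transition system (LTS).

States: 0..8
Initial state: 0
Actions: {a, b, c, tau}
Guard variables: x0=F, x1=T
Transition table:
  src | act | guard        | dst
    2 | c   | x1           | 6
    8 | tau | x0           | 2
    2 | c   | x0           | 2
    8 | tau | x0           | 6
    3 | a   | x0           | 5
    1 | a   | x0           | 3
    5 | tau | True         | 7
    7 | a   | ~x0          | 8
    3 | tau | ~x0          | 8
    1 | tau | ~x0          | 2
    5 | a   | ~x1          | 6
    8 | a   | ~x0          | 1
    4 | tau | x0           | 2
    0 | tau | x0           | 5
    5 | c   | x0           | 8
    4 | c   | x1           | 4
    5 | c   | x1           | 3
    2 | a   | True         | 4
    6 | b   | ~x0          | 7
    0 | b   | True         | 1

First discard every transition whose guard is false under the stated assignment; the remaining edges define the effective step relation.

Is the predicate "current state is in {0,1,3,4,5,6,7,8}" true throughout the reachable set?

Answer: INVARIANT VIOLATED at state 2

Working:
Allowed set {0,1,3,4,5,6,7,8}
Reach set: {0,1,2,4,6,7,8}
  0: safe
  1: safe
  2: VIOLATES
  4: safe
  6: safe
  7: safe
  8: safe
witness against invariant: b·tau → 2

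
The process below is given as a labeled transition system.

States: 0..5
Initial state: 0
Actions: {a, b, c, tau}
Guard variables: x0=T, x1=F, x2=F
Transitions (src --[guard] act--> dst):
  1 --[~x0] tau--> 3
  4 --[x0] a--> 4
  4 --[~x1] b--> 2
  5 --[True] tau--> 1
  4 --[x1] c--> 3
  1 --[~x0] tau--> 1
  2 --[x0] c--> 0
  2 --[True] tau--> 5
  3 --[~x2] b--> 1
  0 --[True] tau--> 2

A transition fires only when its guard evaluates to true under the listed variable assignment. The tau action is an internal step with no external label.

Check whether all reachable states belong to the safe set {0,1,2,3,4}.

Safe = {0,1,2,3,4}
Reach set: {0,1,2,5}
  0: safe
  1: safe
  2: safe
  5: ✗ unsafe
reach 5 via tau·tau — violates

Answer: INVARIANT VIOLATED at state 5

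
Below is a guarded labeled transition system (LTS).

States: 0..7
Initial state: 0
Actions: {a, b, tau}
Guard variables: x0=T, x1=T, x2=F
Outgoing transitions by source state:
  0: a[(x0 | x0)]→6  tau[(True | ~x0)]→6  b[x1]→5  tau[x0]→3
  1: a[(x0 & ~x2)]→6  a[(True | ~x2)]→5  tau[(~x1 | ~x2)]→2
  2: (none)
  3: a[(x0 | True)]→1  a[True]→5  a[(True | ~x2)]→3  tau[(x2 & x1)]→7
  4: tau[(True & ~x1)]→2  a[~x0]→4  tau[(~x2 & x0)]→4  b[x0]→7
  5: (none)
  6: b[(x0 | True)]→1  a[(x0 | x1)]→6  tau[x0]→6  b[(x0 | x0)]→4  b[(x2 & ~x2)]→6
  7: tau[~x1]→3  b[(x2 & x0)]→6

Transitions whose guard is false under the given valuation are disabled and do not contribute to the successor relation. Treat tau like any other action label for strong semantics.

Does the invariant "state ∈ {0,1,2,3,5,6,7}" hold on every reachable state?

Answer: INVARIANT VIOLATED at state 4

Working:
Inv-set: {0,1,2,3,5,6,7}
Reachable = {0,1,2,3,4,5,6,7}
  0: safe
  1: safe
  2: safe
  3: safe
  4: ✗ unsafe
  5: safe
  6: safe
  7: safe
witness against invariant: a·b → 4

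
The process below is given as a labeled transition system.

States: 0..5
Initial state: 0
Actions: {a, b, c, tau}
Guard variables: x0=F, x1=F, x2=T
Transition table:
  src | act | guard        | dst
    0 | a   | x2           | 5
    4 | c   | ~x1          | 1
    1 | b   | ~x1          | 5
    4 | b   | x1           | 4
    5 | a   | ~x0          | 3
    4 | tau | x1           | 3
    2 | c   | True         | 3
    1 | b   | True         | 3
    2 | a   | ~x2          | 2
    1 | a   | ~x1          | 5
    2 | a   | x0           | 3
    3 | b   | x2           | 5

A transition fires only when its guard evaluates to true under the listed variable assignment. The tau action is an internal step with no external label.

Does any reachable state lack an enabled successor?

Answer: DEADLOCK-FREE

Analysis:
Reach set: {0,3,5}
  0: a→5  [1 exit(s)]
  3: b→5  [1 exit(s)]
  5: a→3  [1 exit(s)]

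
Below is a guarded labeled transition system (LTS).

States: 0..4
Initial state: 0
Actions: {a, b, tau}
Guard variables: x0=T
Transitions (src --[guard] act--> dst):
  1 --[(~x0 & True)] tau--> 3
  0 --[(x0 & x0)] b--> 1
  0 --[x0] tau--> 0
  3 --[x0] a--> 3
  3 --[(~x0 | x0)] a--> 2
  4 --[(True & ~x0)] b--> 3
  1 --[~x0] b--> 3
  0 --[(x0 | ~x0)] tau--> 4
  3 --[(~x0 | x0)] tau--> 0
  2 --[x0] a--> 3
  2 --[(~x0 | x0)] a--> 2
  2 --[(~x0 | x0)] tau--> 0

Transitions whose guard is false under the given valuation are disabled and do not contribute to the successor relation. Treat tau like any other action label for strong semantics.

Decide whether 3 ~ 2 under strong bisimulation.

Compute ~ classes (split until stable):
  round 0: {{0,1,2,3,4}}
  round 1: {{0},{1,4},{2,3}}
3 equivalence class(es) (converged in 2)
3∈{2,3}, 2∈{2,3}

Answer: BISIMILAR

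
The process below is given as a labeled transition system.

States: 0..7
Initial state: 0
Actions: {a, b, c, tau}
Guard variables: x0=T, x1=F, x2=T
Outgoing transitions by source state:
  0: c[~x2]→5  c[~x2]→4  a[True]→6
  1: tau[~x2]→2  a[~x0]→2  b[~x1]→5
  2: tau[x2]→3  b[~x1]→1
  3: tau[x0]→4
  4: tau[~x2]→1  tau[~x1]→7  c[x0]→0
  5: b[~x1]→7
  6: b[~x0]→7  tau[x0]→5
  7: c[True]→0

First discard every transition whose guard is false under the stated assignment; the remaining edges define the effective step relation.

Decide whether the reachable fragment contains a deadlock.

Answer: DEADLOCK-FREE

Working:
Reach set: {0,5,6,7}
  0: a→6  [1 out]
  5: b→7  [1 out]
  6: tau→5  [1 out]
  7: c→0  [1 out]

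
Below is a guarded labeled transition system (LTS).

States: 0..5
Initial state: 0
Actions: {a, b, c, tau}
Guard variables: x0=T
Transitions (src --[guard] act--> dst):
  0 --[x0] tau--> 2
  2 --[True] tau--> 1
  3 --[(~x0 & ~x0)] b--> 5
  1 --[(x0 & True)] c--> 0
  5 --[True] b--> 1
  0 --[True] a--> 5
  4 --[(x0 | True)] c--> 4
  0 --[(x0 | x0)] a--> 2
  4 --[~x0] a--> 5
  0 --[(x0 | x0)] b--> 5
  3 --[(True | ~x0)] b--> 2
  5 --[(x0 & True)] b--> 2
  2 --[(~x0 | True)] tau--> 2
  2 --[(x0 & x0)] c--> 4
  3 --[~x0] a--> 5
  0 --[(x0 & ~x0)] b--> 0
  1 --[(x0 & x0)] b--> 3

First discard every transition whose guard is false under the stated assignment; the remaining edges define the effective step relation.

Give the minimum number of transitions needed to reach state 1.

Answer: 2

Analysis:
Breadth-first toward 1:
  L0 = {0}
  L1 = {2,5}
  L2 = {1,4}
1 enters at depth 2; path a·tau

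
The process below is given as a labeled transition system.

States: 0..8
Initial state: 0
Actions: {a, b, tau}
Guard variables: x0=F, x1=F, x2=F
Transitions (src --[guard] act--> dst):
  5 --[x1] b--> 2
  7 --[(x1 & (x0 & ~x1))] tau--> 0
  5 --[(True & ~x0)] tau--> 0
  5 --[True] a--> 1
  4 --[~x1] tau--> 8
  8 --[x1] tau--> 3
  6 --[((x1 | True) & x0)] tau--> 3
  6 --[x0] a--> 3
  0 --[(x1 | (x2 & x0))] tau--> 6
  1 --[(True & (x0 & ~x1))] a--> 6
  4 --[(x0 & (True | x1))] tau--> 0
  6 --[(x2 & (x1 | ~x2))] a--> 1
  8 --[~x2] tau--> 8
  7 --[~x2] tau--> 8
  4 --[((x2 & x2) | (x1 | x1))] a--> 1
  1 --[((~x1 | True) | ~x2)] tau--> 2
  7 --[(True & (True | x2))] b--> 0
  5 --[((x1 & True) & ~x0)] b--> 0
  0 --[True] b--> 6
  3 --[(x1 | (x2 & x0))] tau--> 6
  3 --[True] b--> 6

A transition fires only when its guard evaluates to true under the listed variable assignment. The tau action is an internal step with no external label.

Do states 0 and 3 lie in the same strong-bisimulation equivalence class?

Answer: BISIMILAR

Working:
Refine partition for ~:
  round 0: {{0,1,2,3,4,5,6,7,8}}
  round 1: {{0,3},{1,4,8},{2,6},{5},{7}}
  round 2: {{0,3},{1},{2,6},{4,8},{5},{7}}
stable after 3 split(s): 6 block(s)
0∈{0,3}, 3∈{0,3}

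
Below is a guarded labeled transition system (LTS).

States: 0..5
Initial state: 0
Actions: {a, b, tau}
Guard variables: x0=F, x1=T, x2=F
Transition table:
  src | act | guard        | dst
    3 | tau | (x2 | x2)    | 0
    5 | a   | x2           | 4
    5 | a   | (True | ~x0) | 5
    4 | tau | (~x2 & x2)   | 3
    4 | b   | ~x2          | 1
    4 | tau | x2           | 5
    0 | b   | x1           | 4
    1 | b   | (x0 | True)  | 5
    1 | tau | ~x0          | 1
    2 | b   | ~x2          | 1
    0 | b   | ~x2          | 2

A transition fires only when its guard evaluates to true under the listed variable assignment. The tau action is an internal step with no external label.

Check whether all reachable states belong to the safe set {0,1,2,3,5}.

Safe = {0,1,2,3,5}
Reachable = {0,1,2,4,5}
  0: ok
  1: ok
  2: ok
  4: ✗ unsafe
  5: ok
counterexample path to 4: b

Answer: INVARIANT VIOLATED at state 4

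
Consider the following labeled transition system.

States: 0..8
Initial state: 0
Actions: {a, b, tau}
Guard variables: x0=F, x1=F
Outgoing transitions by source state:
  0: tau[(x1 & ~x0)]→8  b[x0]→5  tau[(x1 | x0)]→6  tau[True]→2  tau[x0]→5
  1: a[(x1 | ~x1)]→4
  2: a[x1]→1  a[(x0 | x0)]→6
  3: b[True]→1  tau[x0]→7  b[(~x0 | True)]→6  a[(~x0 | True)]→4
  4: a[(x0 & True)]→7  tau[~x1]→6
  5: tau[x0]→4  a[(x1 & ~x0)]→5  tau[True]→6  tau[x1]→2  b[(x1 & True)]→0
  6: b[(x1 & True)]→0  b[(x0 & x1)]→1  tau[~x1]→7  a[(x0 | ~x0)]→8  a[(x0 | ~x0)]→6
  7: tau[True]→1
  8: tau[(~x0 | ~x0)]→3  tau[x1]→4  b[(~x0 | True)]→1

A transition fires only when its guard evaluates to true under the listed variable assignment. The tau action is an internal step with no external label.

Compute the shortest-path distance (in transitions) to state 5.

Answer: UNREACHABLE

Working:
BFS to 5:
  depth 0: {0}
  depth 1: {2}
5 never appears.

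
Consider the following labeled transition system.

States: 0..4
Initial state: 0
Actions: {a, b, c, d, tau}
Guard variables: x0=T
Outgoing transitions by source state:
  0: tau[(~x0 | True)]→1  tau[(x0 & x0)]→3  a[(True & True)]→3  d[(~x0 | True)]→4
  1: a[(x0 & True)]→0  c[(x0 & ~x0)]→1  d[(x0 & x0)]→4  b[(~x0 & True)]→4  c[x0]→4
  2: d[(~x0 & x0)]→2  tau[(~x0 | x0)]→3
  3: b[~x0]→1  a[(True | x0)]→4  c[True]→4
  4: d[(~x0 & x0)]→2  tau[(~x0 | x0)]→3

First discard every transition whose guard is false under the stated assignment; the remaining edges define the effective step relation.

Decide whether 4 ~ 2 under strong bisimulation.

Bisimulation quotient by refinement:
  P[0] = {{0,1,2,3,4}}
  P[1] = {{0},{1},{2,4},{3}}
Fixed point at round 2; 4 class(es).
4∈{2,4}, 2∈{2,4}

Answer: BISIMILAR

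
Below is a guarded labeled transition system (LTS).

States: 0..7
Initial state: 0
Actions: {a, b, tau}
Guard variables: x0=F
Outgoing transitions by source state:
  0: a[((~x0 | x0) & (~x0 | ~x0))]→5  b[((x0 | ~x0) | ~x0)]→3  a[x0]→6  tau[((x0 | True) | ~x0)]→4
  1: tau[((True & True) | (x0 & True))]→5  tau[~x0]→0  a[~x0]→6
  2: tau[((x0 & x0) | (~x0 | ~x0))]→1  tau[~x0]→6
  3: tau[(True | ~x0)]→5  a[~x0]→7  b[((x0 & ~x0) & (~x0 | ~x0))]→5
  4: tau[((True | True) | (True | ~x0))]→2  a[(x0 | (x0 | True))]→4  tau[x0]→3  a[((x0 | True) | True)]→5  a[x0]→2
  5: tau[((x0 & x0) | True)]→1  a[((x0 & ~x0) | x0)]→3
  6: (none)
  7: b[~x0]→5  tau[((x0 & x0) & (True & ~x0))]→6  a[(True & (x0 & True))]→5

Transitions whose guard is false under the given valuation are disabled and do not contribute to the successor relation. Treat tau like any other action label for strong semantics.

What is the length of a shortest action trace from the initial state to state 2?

Answer: 2

Analysis:
BFS to 2:
  depth 0: {0}
  depth 1: {3,4,5}
  depth 2: {1,2,7}
depth(2)=2, e.g. tau·tau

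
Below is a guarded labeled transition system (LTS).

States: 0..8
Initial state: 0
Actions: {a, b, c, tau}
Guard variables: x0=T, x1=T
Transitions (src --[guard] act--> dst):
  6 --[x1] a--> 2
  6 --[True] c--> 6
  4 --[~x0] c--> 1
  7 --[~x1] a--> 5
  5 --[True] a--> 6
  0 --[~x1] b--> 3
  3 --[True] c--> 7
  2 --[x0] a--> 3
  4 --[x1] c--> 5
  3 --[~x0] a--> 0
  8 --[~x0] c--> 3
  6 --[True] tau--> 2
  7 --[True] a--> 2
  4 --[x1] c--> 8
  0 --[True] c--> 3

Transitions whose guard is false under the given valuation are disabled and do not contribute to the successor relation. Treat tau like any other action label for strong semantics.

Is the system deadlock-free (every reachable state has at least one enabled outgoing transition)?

Answer: DEADLOCK-FREE

Analysis:
Reach set: {0,2,3,7}
  0: c→3  [1 out]
  2: a→3  [1 out]
  3: c→7  [1 out]
  7: a→2  [1 out]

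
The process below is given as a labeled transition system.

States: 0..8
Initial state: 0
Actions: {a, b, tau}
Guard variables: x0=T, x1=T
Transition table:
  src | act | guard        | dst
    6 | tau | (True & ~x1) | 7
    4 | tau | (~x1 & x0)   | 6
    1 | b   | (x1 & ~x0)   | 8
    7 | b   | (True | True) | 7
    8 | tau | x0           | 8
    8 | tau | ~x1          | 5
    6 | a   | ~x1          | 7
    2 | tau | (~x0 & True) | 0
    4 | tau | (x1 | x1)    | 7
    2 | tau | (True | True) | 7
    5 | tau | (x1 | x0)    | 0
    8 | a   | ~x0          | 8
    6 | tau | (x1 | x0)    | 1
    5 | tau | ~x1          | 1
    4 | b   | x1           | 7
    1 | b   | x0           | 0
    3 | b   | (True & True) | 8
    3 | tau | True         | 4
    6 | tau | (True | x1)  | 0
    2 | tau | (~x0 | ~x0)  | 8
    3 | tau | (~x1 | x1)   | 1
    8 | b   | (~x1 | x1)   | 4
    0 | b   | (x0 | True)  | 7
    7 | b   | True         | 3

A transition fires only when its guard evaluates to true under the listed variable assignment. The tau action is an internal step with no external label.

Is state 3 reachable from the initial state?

Guard filter leaves 15 enabled edge(s).
Layer 0: {0}
Layer 1: {7}  now seen {0,7}
Layer 2: {3}  now seen {0,3,7}
Layer 3: {1,4,8}  now seen {0,1,3,4,7,8}
Reach set: {0,1,3,4,7,8}
trace reaching 3: b·b

Answer: REACHABLE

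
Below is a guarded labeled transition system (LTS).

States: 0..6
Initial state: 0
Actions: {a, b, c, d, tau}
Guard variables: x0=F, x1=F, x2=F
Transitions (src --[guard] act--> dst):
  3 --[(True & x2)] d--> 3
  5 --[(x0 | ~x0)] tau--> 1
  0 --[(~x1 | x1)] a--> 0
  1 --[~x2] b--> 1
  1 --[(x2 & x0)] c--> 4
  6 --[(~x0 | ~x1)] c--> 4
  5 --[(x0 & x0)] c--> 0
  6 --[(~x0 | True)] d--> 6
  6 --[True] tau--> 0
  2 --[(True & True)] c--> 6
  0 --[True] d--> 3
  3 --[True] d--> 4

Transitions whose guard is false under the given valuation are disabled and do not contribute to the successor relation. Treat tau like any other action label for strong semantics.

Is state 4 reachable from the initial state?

9 transition(s) survive guard evaluation.
Layer 0: {0}
Layer 1: {3}  total {0,3}
Layer 2: {4}  total {0,3,4}
Reachable = {0,3,4}
trace reaching 4: d·d

Answer: REACHABLE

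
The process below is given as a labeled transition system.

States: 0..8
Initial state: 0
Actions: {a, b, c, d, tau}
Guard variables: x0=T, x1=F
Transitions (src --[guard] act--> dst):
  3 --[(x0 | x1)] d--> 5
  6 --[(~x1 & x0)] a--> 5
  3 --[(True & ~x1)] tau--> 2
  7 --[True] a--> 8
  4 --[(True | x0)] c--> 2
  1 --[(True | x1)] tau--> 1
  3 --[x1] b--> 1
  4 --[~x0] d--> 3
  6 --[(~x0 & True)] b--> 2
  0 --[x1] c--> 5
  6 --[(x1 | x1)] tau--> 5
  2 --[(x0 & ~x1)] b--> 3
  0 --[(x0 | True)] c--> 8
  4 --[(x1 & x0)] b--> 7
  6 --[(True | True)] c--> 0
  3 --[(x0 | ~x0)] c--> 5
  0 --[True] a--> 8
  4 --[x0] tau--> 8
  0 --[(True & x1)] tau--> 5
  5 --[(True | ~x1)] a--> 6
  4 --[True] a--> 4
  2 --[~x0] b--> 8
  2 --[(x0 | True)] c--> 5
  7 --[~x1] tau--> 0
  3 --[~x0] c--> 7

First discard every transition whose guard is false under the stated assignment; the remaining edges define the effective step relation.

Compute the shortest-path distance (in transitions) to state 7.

Answer: UNREACHABLE

Working:
BFS to 7:
  Layer 0: {0}
  Layer 1: {8}
7 never appears.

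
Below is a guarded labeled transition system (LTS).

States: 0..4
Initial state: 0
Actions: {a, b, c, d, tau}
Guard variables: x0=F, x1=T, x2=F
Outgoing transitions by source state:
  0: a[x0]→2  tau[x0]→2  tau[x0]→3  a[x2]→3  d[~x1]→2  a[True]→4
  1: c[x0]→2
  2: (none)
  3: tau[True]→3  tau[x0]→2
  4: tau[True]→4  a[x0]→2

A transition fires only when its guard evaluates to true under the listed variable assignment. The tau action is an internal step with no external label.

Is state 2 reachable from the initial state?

Answer: UNREACHABLE

Trace:
After dropping false guards: 3 live edges.
L0 = {0}
L1 = {4}  cumulative {0,4}
R = {0,4}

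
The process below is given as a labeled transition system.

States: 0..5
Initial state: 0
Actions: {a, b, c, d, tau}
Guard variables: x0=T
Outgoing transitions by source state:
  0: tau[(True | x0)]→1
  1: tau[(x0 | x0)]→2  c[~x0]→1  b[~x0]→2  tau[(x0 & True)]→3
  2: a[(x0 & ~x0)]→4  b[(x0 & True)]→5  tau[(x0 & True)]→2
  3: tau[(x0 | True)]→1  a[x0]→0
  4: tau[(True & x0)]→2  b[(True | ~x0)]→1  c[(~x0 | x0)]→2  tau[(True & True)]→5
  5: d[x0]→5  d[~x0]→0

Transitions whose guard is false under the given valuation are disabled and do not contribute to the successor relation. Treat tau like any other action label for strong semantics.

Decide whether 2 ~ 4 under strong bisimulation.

Refine partition for ~:
  π0 = {{0,1,2,3,4,5}}
  π1 = {{0,1},{2},{3},{4},{5}}
  π2 = {{0},{1},{2},{3},{4},{5}}
Fixed point at round 3; 6 class(es).
[2]={2}  [4]={4}

Answer: NOT BISIMILAR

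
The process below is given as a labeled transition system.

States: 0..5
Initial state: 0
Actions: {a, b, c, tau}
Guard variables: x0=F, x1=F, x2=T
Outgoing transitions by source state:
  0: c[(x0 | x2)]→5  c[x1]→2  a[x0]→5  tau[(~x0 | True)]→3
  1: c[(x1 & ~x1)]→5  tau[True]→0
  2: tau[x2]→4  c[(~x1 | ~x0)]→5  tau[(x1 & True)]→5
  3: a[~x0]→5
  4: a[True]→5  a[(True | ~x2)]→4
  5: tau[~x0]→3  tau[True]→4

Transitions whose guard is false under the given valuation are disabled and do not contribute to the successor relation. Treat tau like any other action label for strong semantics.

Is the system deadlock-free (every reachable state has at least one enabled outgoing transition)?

Answer: DEADLOCK-FREE

Trace:
R = {0,3,4,5}
  0: c→5  tau→3  [2 out]
  3: a→5  [1 out]
  4: a→4  a→5  [2 out]
  5: tau→3  tau→4  [2 out]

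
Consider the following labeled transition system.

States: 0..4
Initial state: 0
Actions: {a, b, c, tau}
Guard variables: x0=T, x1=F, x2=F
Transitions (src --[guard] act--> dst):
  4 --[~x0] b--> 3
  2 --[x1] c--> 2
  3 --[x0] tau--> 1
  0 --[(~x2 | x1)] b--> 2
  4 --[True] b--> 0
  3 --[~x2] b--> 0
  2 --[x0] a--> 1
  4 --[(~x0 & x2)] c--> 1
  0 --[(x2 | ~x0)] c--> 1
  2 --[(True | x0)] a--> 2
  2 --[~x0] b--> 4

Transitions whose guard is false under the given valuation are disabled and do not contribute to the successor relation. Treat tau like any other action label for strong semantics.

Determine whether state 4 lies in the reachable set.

After dropping false guards: 6 live edges.
Layer 0: {0}
Layer 1: {2}  cumulative {0,2}
Layer 2: {1}  cumulative {0,1,2}
R = {0,1,2}

Answer: UNREACHABLE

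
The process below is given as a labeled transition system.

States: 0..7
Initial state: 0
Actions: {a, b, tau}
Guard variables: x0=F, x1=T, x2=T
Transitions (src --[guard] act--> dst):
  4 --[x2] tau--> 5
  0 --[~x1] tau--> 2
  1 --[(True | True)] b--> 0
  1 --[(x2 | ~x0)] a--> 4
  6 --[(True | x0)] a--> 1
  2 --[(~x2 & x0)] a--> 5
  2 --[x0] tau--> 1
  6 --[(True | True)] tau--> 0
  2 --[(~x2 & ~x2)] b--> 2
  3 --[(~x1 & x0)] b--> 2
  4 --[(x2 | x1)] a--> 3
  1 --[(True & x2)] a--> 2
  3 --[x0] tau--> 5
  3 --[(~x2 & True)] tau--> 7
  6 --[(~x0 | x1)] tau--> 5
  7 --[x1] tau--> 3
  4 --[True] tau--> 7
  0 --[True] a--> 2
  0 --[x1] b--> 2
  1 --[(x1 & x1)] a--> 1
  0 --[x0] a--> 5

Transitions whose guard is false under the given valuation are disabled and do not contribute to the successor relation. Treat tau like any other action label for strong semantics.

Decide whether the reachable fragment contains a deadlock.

R = {0,2}
  0: a→2  b→2  [2 exit(s)]
  2: ∅  [deadlock]
trace reaching 2: a

Answer: DEADLOCK at state 2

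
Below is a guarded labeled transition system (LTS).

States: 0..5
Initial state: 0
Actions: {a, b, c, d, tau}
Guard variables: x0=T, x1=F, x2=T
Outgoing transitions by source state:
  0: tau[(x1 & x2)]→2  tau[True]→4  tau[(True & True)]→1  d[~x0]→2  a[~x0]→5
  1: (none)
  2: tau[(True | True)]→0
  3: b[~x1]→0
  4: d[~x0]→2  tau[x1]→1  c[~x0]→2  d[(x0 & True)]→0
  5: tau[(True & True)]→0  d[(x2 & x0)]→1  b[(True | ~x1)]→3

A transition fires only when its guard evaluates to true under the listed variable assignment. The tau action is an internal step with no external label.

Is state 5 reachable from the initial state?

Answer: UNREACHABLE

Analysis:
Guard filter leaves 8 enabled edge(s).
depth 0: {0}
depth 1: {1,4}  total {0,1,4}
Reach set: {0,1,4}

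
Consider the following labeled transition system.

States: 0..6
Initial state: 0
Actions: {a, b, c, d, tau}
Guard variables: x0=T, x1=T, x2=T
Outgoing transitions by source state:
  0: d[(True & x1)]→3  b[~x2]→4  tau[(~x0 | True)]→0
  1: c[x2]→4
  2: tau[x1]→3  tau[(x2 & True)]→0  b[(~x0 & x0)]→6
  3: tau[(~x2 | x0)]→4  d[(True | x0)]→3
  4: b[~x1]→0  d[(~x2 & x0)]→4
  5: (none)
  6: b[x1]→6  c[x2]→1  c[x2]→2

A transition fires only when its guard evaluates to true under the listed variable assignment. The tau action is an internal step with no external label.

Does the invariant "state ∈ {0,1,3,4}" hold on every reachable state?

Answer: INVARIANT HOLDS

Analysis:
Allowed set {0,1,3,4}
Reachable = {0,3,4}
  0: ok
  3: ok
  4: ok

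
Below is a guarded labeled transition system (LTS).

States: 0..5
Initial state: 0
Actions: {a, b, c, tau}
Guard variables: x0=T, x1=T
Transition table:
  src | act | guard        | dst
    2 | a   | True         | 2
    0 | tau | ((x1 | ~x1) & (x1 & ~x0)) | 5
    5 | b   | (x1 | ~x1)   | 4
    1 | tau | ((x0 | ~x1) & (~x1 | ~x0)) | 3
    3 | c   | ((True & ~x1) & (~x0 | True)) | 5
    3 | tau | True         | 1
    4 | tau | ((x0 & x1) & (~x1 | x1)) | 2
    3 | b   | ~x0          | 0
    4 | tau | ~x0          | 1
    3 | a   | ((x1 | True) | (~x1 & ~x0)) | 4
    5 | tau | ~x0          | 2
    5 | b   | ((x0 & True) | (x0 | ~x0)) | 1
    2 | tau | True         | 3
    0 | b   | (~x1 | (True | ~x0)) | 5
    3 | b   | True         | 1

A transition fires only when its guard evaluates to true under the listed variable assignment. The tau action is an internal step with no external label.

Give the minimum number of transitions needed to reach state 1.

Layered search for 1:
  Layer 0: {0}
  Layer 1: {5}
  Layer 2: {1,4}
1 enters at depth 2; path b·b

Answer: 2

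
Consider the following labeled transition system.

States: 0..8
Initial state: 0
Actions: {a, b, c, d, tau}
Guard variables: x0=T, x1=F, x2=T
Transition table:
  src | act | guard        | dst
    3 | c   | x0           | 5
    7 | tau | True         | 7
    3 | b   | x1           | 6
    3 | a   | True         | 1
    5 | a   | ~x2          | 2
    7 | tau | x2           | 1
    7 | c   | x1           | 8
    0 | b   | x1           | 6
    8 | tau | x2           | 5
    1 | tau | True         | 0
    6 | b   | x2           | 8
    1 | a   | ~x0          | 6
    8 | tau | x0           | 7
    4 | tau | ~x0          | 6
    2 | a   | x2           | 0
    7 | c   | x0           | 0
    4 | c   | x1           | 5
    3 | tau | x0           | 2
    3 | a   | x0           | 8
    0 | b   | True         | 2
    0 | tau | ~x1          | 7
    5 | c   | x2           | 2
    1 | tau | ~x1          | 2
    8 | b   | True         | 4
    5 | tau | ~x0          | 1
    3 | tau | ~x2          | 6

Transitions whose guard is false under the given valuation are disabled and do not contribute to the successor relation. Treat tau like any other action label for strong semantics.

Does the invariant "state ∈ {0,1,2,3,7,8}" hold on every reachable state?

Allowed set {0,1,2,3,7,8}
R = {0,1,2,7}
  0: ok
  1: ok
  2: ok
  7: ok

Answer: INVARIANT HOLDS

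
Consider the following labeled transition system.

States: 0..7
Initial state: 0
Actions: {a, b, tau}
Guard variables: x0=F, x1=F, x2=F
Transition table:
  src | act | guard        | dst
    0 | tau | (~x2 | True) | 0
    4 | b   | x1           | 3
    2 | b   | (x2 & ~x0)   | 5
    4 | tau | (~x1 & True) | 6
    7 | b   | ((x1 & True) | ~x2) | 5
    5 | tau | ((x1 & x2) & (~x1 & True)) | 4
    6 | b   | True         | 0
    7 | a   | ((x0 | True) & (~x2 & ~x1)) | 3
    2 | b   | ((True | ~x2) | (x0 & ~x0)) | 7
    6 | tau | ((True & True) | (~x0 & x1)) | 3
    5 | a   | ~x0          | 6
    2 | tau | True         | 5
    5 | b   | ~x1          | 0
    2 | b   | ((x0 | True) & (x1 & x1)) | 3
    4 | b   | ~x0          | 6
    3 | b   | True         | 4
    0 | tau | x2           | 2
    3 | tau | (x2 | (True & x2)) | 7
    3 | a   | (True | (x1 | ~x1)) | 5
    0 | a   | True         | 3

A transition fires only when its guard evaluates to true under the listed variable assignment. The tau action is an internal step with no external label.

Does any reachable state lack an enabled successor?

Reach set: {0,3,4,5,6}
  0: a→3  tau→0  [2 exit(s)]
  3: a→5  b→4  [2 exit(s)]
  4: b→6  tau→6  [2 exit(s)]
  5: a→6  b→0  [2 exit(s)]
  6: b→0  tau→3  [2 exit(s)]

Answer: DEADLOCK-FREE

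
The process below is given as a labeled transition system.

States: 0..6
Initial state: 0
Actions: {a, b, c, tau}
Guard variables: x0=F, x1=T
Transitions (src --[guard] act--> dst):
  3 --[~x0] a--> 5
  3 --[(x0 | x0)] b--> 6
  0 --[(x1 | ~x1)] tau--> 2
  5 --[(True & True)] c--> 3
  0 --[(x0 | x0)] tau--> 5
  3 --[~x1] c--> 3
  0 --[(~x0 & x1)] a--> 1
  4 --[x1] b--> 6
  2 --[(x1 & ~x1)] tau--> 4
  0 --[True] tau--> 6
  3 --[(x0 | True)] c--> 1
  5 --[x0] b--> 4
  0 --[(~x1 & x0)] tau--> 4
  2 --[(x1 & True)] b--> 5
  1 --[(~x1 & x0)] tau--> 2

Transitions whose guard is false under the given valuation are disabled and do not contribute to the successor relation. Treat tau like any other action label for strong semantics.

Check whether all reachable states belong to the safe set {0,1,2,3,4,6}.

Answer: INVARIANT VIOLATED at state 5

Trace:
Safe = {0,1,2,3,4,6}
Reachable = {0,1,2,3,5,6}
  0: safe
  1: safe
  2: safe
  3: safe
  5: ✗ unsafe
  6: safe
witness against invariant: tau·b → 5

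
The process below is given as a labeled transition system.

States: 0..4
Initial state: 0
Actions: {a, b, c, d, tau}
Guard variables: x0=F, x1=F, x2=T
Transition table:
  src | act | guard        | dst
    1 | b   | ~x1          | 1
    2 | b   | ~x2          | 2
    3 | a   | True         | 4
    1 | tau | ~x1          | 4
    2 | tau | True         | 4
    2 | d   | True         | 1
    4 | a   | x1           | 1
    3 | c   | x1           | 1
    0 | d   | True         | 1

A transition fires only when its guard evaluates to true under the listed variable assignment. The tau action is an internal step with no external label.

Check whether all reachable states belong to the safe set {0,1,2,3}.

Inv-set: {0,1,2,3}
Reachable = {0,1,4}
  0: ✓
  1: ✓
  4: outside
counterexample path to 4: d·tau

Answer: INVARIANT VIOLATED at state 4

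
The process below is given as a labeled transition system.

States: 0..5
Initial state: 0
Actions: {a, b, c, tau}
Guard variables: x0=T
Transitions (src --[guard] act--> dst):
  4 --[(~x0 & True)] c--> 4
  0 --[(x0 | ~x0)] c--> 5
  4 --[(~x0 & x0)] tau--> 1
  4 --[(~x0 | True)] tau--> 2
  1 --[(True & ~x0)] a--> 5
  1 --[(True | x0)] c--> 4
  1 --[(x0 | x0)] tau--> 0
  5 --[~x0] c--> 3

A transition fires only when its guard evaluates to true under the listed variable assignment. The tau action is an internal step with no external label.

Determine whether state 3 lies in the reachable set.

Answer: UNREACHABLE

Analysis:
Guard filter leaves 4 enabled edge(s).
Layer 0: {0}
Layer 1: {5}  cumulative {0,5}
R = {0,5}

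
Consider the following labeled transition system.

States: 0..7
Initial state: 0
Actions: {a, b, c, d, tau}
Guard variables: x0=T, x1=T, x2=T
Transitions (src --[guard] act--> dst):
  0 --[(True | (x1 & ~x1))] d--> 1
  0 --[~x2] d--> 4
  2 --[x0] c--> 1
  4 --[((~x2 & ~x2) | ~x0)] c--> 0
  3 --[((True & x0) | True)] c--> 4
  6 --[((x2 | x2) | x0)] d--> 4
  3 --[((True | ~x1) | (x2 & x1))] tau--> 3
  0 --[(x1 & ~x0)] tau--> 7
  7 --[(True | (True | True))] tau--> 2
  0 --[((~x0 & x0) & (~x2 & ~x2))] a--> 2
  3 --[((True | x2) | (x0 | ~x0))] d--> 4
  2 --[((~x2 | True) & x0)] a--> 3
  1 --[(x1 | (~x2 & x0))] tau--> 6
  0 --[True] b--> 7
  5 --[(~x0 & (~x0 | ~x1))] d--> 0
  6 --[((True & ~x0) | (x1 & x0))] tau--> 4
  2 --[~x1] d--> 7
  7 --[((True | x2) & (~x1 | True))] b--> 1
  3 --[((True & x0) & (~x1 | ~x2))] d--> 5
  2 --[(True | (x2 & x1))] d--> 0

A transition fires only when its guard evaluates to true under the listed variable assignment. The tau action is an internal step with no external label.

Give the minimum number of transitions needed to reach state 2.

Answer: 2

Trace:
Layered search for 2:
  depth 0: {0}
  depth 1: {1,7}
  depth 2: {2,6}
first hit 2 at d=2 via b·tau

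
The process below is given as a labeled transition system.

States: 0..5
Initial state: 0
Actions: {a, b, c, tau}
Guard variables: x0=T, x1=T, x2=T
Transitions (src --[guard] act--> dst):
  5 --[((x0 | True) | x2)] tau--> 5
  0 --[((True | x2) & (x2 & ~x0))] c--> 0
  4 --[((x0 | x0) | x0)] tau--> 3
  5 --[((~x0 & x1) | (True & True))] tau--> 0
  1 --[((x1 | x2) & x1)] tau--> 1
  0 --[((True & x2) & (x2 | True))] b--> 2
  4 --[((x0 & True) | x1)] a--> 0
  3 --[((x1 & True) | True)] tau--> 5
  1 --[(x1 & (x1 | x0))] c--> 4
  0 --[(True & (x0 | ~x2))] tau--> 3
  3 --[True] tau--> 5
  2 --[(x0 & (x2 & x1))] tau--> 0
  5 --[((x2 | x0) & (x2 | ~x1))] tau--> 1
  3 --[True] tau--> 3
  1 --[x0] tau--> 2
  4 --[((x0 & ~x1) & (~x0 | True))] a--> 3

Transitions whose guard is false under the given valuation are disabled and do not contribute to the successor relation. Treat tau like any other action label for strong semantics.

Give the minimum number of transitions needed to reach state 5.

Breadth-first toward 5:
  L0 = {0}
  L1 = {2,3}
  L2 = {5}
first hit 5 at d=2 via tau·tau

Answer: 2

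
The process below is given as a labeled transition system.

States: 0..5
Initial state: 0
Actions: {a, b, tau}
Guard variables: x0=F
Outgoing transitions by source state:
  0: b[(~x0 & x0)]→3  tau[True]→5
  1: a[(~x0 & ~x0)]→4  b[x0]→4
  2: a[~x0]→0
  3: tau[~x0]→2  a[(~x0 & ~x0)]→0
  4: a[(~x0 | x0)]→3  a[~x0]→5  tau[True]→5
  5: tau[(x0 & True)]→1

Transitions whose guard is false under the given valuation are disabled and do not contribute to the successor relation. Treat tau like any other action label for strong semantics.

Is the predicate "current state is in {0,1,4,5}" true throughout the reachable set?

Answer: INVARIANT HOLDS

Analysis:
Inv-set: {0,1,4,5}
R = {0,5}
  0: safe
  5: safe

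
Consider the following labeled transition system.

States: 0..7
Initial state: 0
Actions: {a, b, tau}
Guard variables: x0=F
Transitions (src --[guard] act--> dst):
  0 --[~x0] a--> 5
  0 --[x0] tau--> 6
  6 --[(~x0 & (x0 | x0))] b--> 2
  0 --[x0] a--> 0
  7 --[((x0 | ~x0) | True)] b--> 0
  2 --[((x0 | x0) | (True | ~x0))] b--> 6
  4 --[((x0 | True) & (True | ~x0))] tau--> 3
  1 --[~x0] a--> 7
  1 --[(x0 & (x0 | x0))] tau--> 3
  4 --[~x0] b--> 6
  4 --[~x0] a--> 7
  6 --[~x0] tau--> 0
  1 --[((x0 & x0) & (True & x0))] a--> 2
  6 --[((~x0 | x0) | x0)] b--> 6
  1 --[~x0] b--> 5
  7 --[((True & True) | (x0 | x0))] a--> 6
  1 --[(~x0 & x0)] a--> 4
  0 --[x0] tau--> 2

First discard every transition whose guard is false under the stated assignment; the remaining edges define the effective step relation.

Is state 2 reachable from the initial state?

11 transition(s) survive guard evaluation.
depth 0: {0}
depth 1: {5}  total {0,5}
Reachable = {0,5}

Answer: UNREACHABLE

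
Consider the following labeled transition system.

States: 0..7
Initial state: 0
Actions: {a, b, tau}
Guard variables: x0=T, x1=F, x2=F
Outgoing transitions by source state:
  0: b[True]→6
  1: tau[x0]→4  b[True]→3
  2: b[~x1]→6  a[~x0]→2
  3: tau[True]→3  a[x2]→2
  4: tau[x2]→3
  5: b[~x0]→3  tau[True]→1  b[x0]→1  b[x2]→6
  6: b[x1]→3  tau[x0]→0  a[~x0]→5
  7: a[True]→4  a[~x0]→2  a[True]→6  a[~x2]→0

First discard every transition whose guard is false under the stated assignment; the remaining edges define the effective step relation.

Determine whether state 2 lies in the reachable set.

11 transition(s) survive guard evaluation.
Layer 0: {0}
Layer 1: {6}  cumulative {0,6}
R = {0,6}

Answer: UNREACHABLE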